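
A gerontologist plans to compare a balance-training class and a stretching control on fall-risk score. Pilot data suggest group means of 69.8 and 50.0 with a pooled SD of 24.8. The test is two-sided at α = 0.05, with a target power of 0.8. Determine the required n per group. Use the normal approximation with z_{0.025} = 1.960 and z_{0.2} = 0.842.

Cohen's d = |M₁ − M₂| / SD_pooled = |69.8 − 50.0| / 24.8 = 19.8 / 24.8 = 0.798.
For two independent groups with equal n: n = 2·((z_{α/2} + z_β) / d)².
z_{α/2} + z_β = 1.960 + 0.842 = 2.802.
n = 2 × (2.802 / 0.798)² = 2 × 3.511² = 2 × 12.33 = 24.7.
Round up to the next whole participant.

n = 25 per group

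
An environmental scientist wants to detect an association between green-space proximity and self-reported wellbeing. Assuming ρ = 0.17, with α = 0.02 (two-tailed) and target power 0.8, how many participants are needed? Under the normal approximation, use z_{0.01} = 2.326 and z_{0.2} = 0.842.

n = 344

Fisher's z: C = ½·ln((1+r)/(1−r)) = ½·ln(1.4096) = 0.1717.
n = ((z_{α/2} + z_β)/C)² + 3.
(2.326 + 0.842) / 0.1717 = 3.168 / 0.1717 = 18.451.
n = 18.451² + 3 = 340.43 + 3 = 343.4.
Round up.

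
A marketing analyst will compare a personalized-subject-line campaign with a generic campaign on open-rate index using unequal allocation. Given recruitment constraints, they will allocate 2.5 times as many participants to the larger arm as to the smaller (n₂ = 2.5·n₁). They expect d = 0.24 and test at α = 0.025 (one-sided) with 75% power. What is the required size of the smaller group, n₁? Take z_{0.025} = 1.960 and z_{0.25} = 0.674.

n₁ = 169

With allocation ratio k = n₂/n₁ = 2.5, Var(x̄₁−x̄₂) = σ²(1/n₁ + 1/(k·n₁)) = σ²·(k+1)/(k·n₁).
So n₁ = (1 + 1/k)·((z_{α} + z_β)/d)² = 1.400 × (2.634/0.24)².
n₁ = 1.400 × 120.45 = 168.6.
Round up: n₁ = 169, giving n₂ = ⌈2.5 × 169⌉ = ⌈422.5⌉ = 423.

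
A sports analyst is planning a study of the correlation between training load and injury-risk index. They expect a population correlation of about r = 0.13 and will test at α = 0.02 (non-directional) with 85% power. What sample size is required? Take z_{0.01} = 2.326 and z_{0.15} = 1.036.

Fisher's z: C = ½·ln((1+r)/(1−r)) = ½·ln(1.2989) = 0.1307.
n = ((z_{α/2} + z_β)/C)² + 3.
(2.326 + 1.036) / 0.1307 = 3.362 / 0.1307 = 25.723.
n = 25.723² + 3 = 661.67 + 3 = 664.7.
Round up.

n = 665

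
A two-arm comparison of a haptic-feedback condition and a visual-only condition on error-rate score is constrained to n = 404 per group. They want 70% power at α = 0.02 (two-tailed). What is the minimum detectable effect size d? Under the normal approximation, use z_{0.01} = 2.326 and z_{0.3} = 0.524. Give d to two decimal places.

For two independent groups of n = 404 each: d_min = (z_{α/2} + z_β)·√(2/n).
z-sum = 2.326 + 0.524 = 2.850.
d_min = 2.850 × √(2/404) = 2.850 × 0.0704 = 0.201.

d_min ≈ 0.20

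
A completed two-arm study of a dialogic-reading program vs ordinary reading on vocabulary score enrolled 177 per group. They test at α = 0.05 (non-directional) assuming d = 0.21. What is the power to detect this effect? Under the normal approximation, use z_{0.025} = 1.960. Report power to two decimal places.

For two equal groups, power = Φ(d·√(n/2) − z_{α/2}).
d·√(n/2) = 0.21 × √(177/2) = 0.21 × 9.407 = 1.976.
z_β = 1.976 − 1.960 = 0.016.
Power = Φ(0.016) = 0.506.

power ≈ 0.51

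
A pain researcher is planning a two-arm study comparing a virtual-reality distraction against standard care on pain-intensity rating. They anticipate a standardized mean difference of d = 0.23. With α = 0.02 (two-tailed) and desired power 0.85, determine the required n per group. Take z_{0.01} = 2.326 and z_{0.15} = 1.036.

For two independent groups with equal n: n = 2·((z_{α/2} + z_β) / d)².
z_{α/2} + z_β = 2.326 + 1.036 = 3.362.
n = 2 × (3.362 / 0.23)² = 2 × 14.617² = 2 × 213.67 = 427.3.
Round up to the next whole participant.

n = 428 per group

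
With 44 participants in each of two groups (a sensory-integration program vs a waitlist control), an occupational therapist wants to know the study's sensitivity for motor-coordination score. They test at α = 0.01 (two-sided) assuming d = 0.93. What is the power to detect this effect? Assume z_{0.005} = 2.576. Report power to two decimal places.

For two equal groups, power = Φ(d·√(n/2) − z_{α/2}).
d·√(n/2) = 0.93 × √(44/2) = 0.93 × 4.690 = 4.362.
z_β = 4.362 − 2.576 = 1.786.
Power = Φ(1.786) = 0.963.

power ≈ 0.96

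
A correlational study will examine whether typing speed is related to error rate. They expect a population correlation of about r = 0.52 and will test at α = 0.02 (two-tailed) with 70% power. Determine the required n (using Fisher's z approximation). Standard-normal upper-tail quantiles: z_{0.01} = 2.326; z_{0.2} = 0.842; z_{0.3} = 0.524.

n = 28

Fisher's z: C = ½·ln((1+r)/(1−r)) = ½·ln(3.1667) = 0.5763.
n = ((z_{α/2} + z_β)/C)² + 3.
(2.326 + 0.524) / 0.5763 = 2.850 / 0.5763 = 4.945.
n = 4.945² + 3 = 24.46 + 3 = 27.5.
Round up.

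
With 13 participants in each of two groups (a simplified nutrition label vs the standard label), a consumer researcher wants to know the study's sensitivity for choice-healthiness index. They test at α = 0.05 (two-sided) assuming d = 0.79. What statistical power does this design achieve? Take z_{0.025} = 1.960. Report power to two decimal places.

power ≈ 0.52

For two equal groups, power = Φ(d·√(n/2) − z_{α/2}).
d·√(n/2) = 0.79 × √(13/2) = 0.79 × 2.550 = 2.014.
z_β = 2.014 − 1.960 = 0.054.
Power = Φ(0.054) = 0.522.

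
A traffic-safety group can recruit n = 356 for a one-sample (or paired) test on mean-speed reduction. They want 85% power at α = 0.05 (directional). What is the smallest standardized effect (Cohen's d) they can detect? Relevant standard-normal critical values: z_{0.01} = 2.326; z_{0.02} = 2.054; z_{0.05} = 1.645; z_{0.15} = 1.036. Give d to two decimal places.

For a single sample (or paired design) of n = 356: d_min = (z_{α} + z_β)/√n.
z-sum = 1.645 + 1.036 = 2.681.
d_min = 2.681 / √356 = 2.681 / 18.868 = 0.142.

d_min ≈ 0.14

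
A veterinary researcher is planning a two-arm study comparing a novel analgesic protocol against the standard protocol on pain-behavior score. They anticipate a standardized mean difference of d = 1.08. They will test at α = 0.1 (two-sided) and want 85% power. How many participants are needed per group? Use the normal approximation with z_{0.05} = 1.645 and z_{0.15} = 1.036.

n = 13 per group

For two independent groups with equal n: n = 2·((z_{α/2} + z_β) / d)².
z_{α/2} + z_β = 1.645 + 1.036 = 2.681.
n = 2 × (2.681 / 1.08)² = 2 × 2.482² = 2 × 6.16 = 12.3.
Round up to the next whole participant.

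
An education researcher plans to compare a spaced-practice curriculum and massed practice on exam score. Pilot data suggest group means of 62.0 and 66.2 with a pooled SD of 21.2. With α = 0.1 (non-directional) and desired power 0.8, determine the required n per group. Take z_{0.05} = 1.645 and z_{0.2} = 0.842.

Cohen's d = |M₁ − M₂| / SD_pooled = |62.0 − 66.2| / 21.2 = 4.2 / 21.2 = 0.198.
For two independent groups with equal n: n = 2·((z_{α/2} + z_β) / d)².
z_{α/2} + z_β = 1.645 + 0.842 = 2.487.
n = 2 × (2.487 / 0.198)² = 2 × 12.561² = 2 × 157.77 = 315.5.
Round up to the next whole participant.

n = 316 per group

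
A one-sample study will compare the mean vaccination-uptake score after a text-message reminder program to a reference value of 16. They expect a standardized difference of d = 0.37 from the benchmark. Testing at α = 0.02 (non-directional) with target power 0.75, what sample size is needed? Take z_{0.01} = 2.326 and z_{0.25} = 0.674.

For a one-sample test: n = ((z_{α/2} + z_β) / d)².
z_{α/2} + z_β = 2.326 + 0.674 = 3.000.
n = (3.000 / 0.37)² = 8.108² = 65.74.
Round up.

n = 66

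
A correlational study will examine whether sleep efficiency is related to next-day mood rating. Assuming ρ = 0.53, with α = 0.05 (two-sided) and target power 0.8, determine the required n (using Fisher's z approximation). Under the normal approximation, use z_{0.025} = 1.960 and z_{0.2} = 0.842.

n = 26

Fisher's z: C = ½·ln((1+r)/(1−r)) = ½·ln(3.2553) = 0.5901.
n = ((z_{α/2} + z_β)/C)² + 3.
(1.960 + 0.842) / 0.5901 = 2.802 / 0.5901 = 4.748.
n = 4.748² + 3 = 22.55 + 3 = 25.5.
Round up.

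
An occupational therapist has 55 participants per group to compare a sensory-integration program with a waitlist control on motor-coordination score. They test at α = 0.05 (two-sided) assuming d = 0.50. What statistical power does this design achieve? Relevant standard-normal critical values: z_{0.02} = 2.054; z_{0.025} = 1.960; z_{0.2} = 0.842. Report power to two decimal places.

For two equal groups, power = Φ(d·√(n/2) − z_{α/2}).
d·√(n/2) = 0.50 × √(55/2) = 0.50 × 5.244 = 2.622.
z_β = 2.622 − 1.960 = 0.662.
Power = Φ(0.662) = 0.746.

power ≈ 0.75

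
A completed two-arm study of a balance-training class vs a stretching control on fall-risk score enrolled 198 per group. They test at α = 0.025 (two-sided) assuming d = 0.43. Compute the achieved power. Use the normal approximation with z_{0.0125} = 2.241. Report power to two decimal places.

For two equal groups, power = Φ(d·√(n/2) − z_{α/2}).
d·√(n/2) = 0.43 × √(198/2) = 0.43 × 9.950 = 4.278.
z_β = 4.278 − 2.241 = 2.037.
Power = Φ(2.037) = 0.979.

power ≈ 0.98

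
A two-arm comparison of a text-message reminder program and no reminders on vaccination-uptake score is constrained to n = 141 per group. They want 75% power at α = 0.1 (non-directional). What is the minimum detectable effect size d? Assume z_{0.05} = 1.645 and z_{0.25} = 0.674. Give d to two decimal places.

For two independent groups of n = 141 each: d_min = (z_{α/2} + z_β)·√(2/n).
z-sum = 1.645 + 0.674 = 2.319.
d_min = 2.319 × √(2/141) = 2.319 × 0.1191 = 0.276.

d_min ≈ 0.28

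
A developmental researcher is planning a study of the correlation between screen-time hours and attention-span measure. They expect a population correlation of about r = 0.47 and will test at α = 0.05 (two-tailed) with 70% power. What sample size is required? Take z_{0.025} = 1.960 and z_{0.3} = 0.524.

n = 27

Fisher's z: C = ½·ln((1+r)/(1−r)) = ½·ln(2.7736) = 0.5101.
n = ((z_{α/2} + z_β)/C)² + 3.
(1.960 + 0.524) / 0.5101 = 2.484 / 0.5101 = 4.870.
n = 4.870² + 3 = 23.71 + 3 = 26.7.
Round up.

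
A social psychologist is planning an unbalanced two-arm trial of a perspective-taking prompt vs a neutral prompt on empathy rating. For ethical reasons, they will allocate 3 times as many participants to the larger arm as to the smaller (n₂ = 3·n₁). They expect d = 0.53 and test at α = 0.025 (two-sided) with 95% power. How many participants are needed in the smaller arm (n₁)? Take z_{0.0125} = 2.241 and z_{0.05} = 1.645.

n₁ = 72

With allocation ratio k = n₂/n₁ = 3, Var(x̄₁−x̄₂) = σ²(1/n₁ + 1/(k·n₁)) = σ²·(k+1)/(k·n₁).
So n₁ = (1 + 1/k)·((z_{α/2} + z_β)/d)² = 1.333 × (3.886/0.53)².
n₁ = 1.333 × 53.76 = 71.7.
Round up: n₁ = 72, giving n₂ = 3 × 72 = 216.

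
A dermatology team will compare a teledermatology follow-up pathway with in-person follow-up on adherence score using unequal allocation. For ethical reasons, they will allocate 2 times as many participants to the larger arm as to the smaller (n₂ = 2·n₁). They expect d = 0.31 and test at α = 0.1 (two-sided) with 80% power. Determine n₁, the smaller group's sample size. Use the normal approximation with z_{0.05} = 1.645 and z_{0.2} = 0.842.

n₁ = 97

With allocation ratio k = n₂/n₁ = 2, Var(x̄₁−x̄₂) = σ²(1/n₁ + 1/(k·n₁)) = σ²·(k+1)/(k·n₁).
So n₁ = (1 + 1/k)·((z_{α/2} + z_β)/d)² = 1.500 × (2.487/0.31)².
n₁ = 1.500 × 64.36 = 96.5.
Round up: n₁ = 97, giving n₂ = 2 × 97 = 194.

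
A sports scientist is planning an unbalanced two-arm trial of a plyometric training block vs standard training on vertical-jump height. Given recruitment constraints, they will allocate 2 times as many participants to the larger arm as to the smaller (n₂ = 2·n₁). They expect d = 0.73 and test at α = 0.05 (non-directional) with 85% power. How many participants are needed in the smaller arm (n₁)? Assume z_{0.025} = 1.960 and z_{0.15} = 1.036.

With allocation ratio k = n₂/n₁ = 2, Var(x̄₁−x̄₂) = σ²(1/n₁ + 1/(k·n₁)) = σ²·(k+1)/(k·n₁).
So n₁ = (1 + 1/k)·((z_{α/2} + z_β)/d)² = 1.500 × (2.996/0.73)².
n₁ = 1.500 × 16.84 = 25.3.
Round up: n₁ = 26, giving n₂ = 2 × 26 = 52.

n₁ = 26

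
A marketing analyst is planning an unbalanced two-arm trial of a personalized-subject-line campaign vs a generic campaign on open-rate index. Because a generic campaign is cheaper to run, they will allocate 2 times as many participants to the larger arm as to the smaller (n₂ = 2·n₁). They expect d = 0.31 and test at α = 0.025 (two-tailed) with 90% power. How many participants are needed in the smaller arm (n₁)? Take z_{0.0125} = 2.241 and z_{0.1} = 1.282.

With allocation ratio k = n₂/n₁ = 2, Var(x̄₁−x̄₂) = σ²(1/n₁ + 1/(k·n₁)) = σ²·(k+1)/(k·n₁).
So n₁ = (1 + 1/k)·((z_{α/2} + z_β)/d)² = 1.500 × (3.523/0.31)².
n₁ = 1.500 × 129.15 = 193.7.
Round up: n₁ = 194, giving n₂ = 2 × 194 = 388.

n₁ = 194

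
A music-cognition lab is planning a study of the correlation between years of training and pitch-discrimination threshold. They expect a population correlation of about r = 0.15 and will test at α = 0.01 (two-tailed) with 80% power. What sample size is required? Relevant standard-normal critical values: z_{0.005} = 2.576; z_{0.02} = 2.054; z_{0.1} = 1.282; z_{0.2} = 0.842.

n = 515

Fisher's z: C = ½·ln((1+r)/(1−r)) = ½·ln(1.3529) = 0.1511.
n = ((z_{α/2} + z_β)/C)² + 3.
(2.576 + 0.842) / 0.1511 = 3.418 / 0.1511 = 22.621.
n = 22.621² + 3 = 511.70 + 3 = 514.7.
Round up.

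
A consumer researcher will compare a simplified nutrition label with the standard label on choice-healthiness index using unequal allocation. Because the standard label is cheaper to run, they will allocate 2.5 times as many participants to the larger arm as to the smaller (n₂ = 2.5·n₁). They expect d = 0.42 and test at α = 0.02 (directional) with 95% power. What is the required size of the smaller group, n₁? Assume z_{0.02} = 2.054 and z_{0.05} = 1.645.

With allocation ratio k = n₂/n₁ = 2.5, Var(x̄₁−x̄₂) = σ²(1/n₁ + 1/(k·n₁)) = σ²·(k+1)/(k·n₁).
So n₁ = (1 + 1/k)·((z_{α} + z_β)/d)² = 1.400 × (3.699/0.42)².
n₁ = 1.400 × 77.57 = 108.6.
Round up: n₁ = 109, giving n₂ = ⌈2.5 × 109⌉ = ⌈272.5⌉ = 273.

n₁ = 109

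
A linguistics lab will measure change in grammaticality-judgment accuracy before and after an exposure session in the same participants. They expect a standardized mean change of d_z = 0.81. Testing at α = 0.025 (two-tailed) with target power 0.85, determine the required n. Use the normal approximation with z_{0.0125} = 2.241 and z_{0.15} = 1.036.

n = 17 pairs

For a paired (one-sample on differences) test: n = ((z_{α/2} + z_β) / d)².
z_{α/2} + z_β = 2.241 + 1.036 = 3.277.
n = (3.277 / 0.81)² = 4.046² = 16.37.
Round up.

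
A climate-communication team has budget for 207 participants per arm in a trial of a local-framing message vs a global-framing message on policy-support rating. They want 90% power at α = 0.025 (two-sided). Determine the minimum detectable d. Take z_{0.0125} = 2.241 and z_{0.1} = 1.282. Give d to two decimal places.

For two independent groups of n = 207 each: d_min = (z_{α/2} + z_β)·√(2/n).
z-sum = 2.241 + 1.282 = 3.523.
d_min = 3.523 × √(2/207) = 3.523 × 0.0983 = 0.346.

d_min ≈ 0.35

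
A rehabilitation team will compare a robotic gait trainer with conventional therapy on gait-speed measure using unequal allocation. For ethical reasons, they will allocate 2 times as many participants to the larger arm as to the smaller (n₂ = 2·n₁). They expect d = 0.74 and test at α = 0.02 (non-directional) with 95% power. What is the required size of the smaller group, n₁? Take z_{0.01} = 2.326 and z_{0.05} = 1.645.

n₁ = 44

With allocation ratio k = n₂/n₁ = 2, Var(x̄₁−x̄₂) = σ²(1/n₁ + 1/(k·n₁)) = σ²·(k+1)/(k·n₁).
So n₁ = (1 + 1/k)·((z_{α/2} + z_β)/d)² = 1.500 × (3.971/0.74)².
n₁ = 1.500 × 28.80 = 43.2.
Round up: n₁ = 44, giving n₂ = 2 × 44 = 88.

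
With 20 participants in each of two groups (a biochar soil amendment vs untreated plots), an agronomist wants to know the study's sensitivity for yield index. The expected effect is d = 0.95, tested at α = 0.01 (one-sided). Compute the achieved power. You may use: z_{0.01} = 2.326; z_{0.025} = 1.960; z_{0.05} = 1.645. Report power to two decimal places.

power ≈ 0.75

For two equal groups, power = Φ(d·√(n/2) − z_{α}).
d·√(n/2) = 0.95 × √(20/2) = 0.95 × 3.162 = 3.004.
z_β = 3.004 − 2.326 = 0.678.
Power = Φ(0.678) = 0.751.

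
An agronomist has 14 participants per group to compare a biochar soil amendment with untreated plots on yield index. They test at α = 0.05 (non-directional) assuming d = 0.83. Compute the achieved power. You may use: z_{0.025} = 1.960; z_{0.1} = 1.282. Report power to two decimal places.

For two equal groups, power = Φ(d·√(n/2) − z_{α/2}).
d·√(n/2) = 0.83 × √(14/2) = 0.83 × 2.646 = 2.196.
z_β = 2.196 − 1.960 = 0.236.
Power = Φ(0.236) = 0.593.

power ≈ 0.59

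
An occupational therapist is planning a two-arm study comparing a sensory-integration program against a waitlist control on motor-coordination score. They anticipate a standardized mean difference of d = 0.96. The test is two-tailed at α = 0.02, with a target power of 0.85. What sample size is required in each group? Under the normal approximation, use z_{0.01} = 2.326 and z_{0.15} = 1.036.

For two independent groups with equal n: n = 2·((z_{α/2} + z_β) / d)².
z_{α/2} + z_β = 2.326 + 1.036 = 3.362.
n = 2 × (3.362 / 0.96)² = 2 × 3.502² = 2 × 12.26 = 24.5.
Round up to the next whole participant.

n = 25 per group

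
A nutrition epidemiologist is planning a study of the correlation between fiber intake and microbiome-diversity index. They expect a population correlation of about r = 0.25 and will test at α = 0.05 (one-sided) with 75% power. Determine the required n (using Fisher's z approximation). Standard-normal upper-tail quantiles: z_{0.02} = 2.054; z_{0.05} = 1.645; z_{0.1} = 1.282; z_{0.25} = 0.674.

Fisher's z: C = ½·ln((1+r)/(1−r)) = ½·ln(1.6667) = 0.2554.
n = ((z_{α} + z_β)/C)² + 3.
(1.645 + 0.674) / 0.2554 = 2.319 / 0.2554 = 9.080.
n = 9.080² + 3 = 82.44 + 3 = 85.4.
Round up.

n = 86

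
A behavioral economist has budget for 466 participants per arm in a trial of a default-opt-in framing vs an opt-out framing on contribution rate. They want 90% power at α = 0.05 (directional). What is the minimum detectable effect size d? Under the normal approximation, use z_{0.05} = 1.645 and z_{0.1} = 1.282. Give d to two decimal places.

d_min ≈ 0.19

For two independent groups of n = 466 each: d_min = (z_{α} + z_β)·√(2/n).
z-sum = 1.645 + 1.282 = 2.927.
d_min = 2.927 × √(2/466) = 2.927 × 0.0655 = 0.192.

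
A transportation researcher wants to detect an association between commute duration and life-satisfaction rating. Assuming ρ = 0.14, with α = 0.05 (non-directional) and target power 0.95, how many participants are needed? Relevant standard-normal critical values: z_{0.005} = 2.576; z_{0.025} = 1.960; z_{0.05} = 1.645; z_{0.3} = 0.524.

Fisher's z: C = ½·ln((1+r)/(1−r)) = ½·ln(1.3256) = 0.1409.
n = ((z_{α/2} + z_β)/C)² + 3.
(1.960 + 1.645) / 0.1409 = 3.605 / 0.1409 = 25.586.
n = 25.586² + 3 = 654.62 + 3 = 657.6.
Round up.

n = 658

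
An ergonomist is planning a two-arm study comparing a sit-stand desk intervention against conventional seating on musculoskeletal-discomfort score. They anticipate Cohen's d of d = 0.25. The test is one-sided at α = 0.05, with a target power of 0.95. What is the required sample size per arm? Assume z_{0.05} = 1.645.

n = 347 per group

For two independent groups with equal n: n = 2·((z_{α} + z_β) / d)².
z_{α} + z_β = 1.645 + 1.645 = 3.290.
n = 2 × (3.290 / 0.25)² = 2 × 13.160² = 2 × 173.19 = 346.4.
Round up to the next whole participant.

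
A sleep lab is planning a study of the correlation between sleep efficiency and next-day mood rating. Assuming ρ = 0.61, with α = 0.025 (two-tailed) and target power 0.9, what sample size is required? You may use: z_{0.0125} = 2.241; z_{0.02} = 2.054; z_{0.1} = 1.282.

Fisher's z: C = ½·ln((1+r)/(1−r)) = ½·ln(4.1282) = 0.7089.
n = ((z_{α/2} + z_β)/C)² + 3.
(2.241 + 1.282) / 0.7089 = 3.523 / 0.7089 = 4.970.
n = 4.970² + 3 = 24.70 + 3 = 27.7.
Round up.

n = 28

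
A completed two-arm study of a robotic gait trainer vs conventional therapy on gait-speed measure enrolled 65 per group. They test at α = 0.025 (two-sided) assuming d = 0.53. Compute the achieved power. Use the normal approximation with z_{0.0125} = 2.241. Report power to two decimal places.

power ≈ 0.78

For two equal groups, power = Φ(d·√(n/2) − z_{α/2}).
d·√(n/2) = 0.53 × √(65/2) = 0.53 × 5.701 = 3.021.
z_β = 3.021 − 2.241 = 0.780.
Power = Φ(0.780) = 0.782.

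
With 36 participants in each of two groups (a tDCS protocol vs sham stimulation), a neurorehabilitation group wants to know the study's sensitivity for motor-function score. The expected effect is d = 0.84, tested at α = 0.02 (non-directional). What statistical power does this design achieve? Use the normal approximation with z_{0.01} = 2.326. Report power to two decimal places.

For two equal groups, power = Φ(d·√(n/2) − z_{α/2}).
d·√(n/2) = 0.84 × √(36/2) = 0.84 × 4.243 = 3.564.
z_β = 3.564 − 2.326 = 1.238.
Power = Φ(1.238) = 0.892.

power ≈ 0.89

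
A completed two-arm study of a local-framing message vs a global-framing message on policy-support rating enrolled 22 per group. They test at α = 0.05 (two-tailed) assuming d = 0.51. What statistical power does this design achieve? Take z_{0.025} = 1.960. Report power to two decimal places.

power ≈ 0.39

For two equal groups, power = Φ(d·√(n/2) − z_{α/2}).
d·√(n/2) = 0.51 × √(22/2) = 0.51 × 3.317 = 1.691.
z_β = 1.691 − 1.960 = -0.269.
Power = Φ(-0.269) = 0.394.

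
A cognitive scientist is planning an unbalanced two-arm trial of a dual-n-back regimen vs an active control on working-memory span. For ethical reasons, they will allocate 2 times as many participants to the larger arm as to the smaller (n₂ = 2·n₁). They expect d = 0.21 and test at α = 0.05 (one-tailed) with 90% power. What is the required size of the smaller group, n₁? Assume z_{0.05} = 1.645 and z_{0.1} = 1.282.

With allocation ratio k = n₂/n₁ = 2, Var(x̄₁−x̄₂) = σ²(1/n₁ + 1/(k·n₁)) = σ²·(k+1)/(k·n₁).
So n₁ = (1 + 1/k)·((z_{α} + z_β)/d)² = 1.500 × (2.927/0.21)².
n₁ = 1.500 × 194.27 = 291.4.
Round up: n₁ = 292, giving n₂ = 2 × 292 = 584.

n₁ = 292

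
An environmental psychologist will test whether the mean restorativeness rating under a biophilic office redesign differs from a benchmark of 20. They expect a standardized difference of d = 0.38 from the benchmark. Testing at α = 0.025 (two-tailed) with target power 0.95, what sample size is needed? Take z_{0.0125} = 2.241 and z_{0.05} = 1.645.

n = 105

For a one-sample test: n = ((z_{α/2} + z_β) / d)².
z_{α/2} + z_β = 2.241 + 1.645 = 3.886.
n = (3.886 / 0.38)² = 10.226² = 104.58.
Round up.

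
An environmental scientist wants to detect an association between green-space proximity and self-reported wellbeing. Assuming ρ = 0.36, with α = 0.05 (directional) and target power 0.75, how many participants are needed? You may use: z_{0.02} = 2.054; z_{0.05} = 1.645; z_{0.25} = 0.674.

Fisher's z: C = ½·ln((1+r)/(1−r)) = ½·ln(2.1250) = 0.3769.
n = ((z_{α} + z_β)/C)² + 3.
(1.645 + 0.674) / 0.3769 = 2.319 / 0.3769 = 6.153.
n = 6.153² + 3 = 37.86 + 3 = 40.9.
Round up.

n = 41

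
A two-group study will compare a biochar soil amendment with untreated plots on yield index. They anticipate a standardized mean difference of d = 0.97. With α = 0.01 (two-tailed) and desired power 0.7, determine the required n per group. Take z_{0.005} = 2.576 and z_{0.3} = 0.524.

For two independent groups with equal n: n = 2·((z_{α/2} + z_β) / d)².
z_{α/2} + z_β = 2.576 + 0.524 = 3.100.
n = 2 × (3.100 / 0.97)² = 2 × 3.196² = 2 × 10.21 = 20.4.
Round up to the next whole participant.

n = 21 per group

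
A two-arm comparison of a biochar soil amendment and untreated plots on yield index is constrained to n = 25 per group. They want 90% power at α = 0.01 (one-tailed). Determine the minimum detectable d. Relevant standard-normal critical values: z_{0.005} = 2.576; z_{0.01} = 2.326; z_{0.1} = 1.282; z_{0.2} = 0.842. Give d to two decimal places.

d_min ≈ 1.02

For two independent groups of n = 25 each: d_min = (z_{α} + z_β)·√(2/n).
z-sum = 2.326 + 1.282 = 3.608.
d_min = 3.608 × √(2/25) = 3.608 × 0.2828 = 1.020.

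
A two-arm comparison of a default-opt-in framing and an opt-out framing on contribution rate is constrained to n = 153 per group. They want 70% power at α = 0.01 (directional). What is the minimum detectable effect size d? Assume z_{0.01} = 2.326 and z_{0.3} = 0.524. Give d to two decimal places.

For two independent groups of n = 153 each: d_min = (z_{α} + z_β)·√(2/n).
z-sum = 2.326 + 0.524 = 2.850.
d_min = 2.850 × √(2/153) = 2.850 × 0.1143 = 0.326.

d_min ≈ 0.33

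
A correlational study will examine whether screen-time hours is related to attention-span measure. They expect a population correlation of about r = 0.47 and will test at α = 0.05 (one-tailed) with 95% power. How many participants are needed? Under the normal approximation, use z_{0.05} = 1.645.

n = 45

Fisher's z: C = ½·ln((1+r)/(1−r)) = ½·ln(2.7736) = 0.5101.
n = ((z_{α} + z_β)/C)² + 3.
(1.645 + 1.645) / 0.5101 = 3.290 / 0.5101 = 6.450.
n = 6.450² + 3 = 41.60 + 3 = 44.6.
Round up.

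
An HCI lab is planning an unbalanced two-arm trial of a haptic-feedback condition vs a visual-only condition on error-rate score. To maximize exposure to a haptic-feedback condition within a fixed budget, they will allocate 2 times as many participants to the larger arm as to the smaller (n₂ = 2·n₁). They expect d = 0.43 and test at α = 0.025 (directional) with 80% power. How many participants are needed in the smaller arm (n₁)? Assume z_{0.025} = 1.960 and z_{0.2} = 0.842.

With allocation ratio k = n₂/n₁ = 2, Var(x̄₁−x̄₂) = σ²(1/n₁ + 1/(k·n₁)) = σ²·(k+1)/(k·n₁).
So n₁ = (1 + 1/k)·((z_{α} + z_β)/d)² = 1.500 × (2.802/0.43)².
n₁ = 1.500 × 42.46 = 63.7.
Round up: n₁ = 64, giving n₂ = 2 × 64 = 128.

n₁ = 64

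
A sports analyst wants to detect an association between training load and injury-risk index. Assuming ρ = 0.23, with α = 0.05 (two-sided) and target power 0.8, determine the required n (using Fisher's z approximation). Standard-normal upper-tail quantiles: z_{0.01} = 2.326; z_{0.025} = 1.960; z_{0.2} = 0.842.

n = 147

Fisher's z: C = ½·ln((1+r)/(1−r)) = ½·ln(1.5974) = 0.2342.
n = ((z_{α/2} + z_β)/C)² + 3.
(1.960 + 0.842) / 0.2342 = 2.802 / 0.2342 = 11.964.
n = 11.964² + 3 = 143.14 + 3 = 146.1.
Round up.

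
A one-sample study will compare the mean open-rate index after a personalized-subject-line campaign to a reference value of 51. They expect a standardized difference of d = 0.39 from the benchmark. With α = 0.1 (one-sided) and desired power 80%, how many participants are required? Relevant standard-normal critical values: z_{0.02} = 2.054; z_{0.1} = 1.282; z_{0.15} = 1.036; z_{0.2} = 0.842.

n = 30

For a one-sample test: n = ((z_{α} + z_β) / d)².
z_{α} + z_β = 1.282 + 0.842 = 2.124.
n = (2.124 / 0.39)² = 5.446² = 29.66.
Round up.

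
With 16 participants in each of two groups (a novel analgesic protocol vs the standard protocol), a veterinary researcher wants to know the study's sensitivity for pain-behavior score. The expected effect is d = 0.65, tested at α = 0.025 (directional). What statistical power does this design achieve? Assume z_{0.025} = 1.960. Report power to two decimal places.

For two equal groups, power = Φ(d·√(n/2) − z_{α}).
d·√(n/2) = 0.65 × √(16/2) = 0.65 × 2.828 = 1.838.
z_β = 1.838 − 1.960 = -0.122.
Power = Φ(-0.122) = 0.452.

power ≈ 0.45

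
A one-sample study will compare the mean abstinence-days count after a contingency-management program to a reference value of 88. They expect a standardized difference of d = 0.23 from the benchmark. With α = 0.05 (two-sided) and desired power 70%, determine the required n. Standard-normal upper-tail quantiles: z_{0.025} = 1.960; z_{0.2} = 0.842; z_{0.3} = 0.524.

n = 117

For a one-sample test: n = ((z_{α/2} + z_β) / d)².
z_{α/2} + z_β = 1.960 + 0.524 = 2.484.
n = (2.484 / 0.23)² = 10.800² = 116.64.
Round up.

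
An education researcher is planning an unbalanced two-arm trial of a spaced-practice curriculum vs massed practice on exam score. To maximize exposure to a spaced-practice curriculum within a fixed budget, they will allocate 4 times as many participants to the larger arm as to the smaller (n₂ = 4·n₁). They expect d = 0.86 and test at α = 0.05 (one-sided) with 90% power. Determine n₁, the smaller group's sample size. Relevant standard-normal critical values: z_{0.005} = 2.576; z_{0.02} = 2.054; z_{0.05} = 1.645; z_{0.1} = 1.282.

With allocation ratio k = n₂/n₁ = 4, Var(x̄₁−x̄₂) = σ²(1/n₁ + 1/(k·n₁)) = σ²·(k+1)/(k·n₁).
So n₁ = (1 + 1/k)·((z_{α} + z_β)/d)² = 1.250 × (2.927/0.86)².
n₁ = 1.250 × 11.58 = 14.5.
Round up: n₁ = 15, giving n₂ = 4 × 15 = 60.

n₁ = 15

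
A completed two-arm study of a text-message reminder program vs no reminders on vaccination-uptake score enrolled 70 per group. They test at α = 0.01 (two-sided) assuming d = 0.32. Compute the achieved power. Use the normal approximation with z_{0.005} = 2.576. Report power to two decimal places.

power ≈ 0.25

For two equal groups, power = Φ(d·√(n/2) − z_{α/2}).
d·√(n/2) = 0.32 × √(70/2) = 0.32 × 5.916 = 1.893.
z_β = 1.893 − 2.576 = -0.683.
Power = Φ(-0.683) = 0.247.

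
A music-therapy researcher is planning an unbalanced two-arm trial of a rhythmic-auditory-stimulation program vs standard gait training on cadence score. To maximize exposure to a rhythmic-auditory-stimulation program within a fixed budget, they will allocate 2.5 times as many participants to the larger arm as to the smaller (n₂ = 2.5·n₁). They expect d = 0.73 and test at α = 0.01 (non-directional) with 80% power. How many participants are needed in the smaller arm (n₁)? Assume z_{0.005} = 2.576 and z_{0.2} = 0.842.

n₁ = 31

With allocation ratio k = n₂/n₁ = 2.5, Var(x̄₁−x̄₂) = σ²(1/n₁ + 1/(k·n₁)) = σ²·(k+1)/(k·n₁).
So n₁ = (1 + 1/k)·((z_{α/2} + z_β)/d)² = 1.400 × (3.418/0.73)².
n₁ = 1.400 × 21.92 = 30.7.
Round up: n₁ = 31, giving n₂ = ⌈2.5 × 31⌉ = ⌈77.5⌉ = 78.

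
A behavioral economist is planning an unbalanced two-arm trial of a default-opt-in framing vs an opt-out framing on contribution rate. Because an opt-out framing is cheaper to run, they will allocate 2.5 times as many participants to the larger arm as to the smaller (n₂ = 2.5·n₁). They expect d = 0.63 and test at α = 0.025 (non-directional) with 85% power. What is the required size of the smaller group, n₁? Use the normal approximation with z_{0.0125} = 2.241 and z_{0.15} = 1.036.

n₁ = 38

With allocation ratio k = n₂/n₁ = 2.5, Var(x̄₁−x̄₂) = σ²(1/n₁ + 1/(k·n₁)) = σ²·(k+1)/(k·n₁).
So n₁ = (1 + 1/k)·((z_{α/2} + z_β)/d)² = 1.400 × (3.277/0.63)².
n₁ = 1.400 × 27.06 = 37.9.
Round up: n₁ = 38, giving n₂ = 2.5 × 38 = 95.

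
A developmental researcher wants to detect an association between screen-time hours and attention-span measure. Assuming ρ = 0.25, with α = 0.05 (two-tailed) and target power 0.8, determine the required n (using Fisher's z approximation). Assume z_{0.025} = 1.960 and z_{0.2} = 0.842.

n = 124

Fisher's z: C = ½·ln((1+r)/(1−r)) = ½·ln(1.6667) = 0.2554.
n = ((z_{α/2} + z_β)/C)² + 3.
(1.960 + 0.842) / 0.2554 = 2.802 / 0.2554 = 10.971.
n = 10.971² + 3 = 120.36 + 3 = 123.4.
Round up.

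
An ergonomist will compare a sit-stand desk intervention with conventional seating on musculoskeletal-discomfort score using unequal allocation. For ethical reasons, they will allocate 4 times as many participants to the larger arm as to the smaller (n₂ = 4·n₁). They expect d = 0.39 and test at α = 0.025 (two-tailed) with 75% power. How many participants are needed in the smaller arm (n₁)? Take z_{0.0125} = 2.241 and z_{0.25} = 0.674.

With allocation ratio k = n₂/n₁ = 4, Var(x̄₁−x̄₂) = σ²(1/n₁ + 1/(k·n₁)) = σ²·(k+1)/(k·n₁).
So n₁ = (1 + 1/k)·((z_{α/2} + z_β)/d)² = 1.250 × (2.915/0.39)².
n₁ = 1.250 × 55.87 = 69.8.
Round up: n₁ = 70, giving n₂ = 4 × 70 = 280.

n₁ = 70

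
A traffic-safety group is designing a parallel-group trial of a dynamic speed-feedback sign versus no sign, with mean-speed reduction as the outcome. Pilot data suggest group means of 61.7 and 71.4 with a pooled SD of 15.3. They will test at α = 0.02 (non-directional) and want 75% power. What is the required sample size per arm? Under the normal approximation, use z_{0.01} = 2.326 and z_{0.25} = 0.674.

n = 45 per group

Cohen's d = |M₁ − M₂| / SD_pooled = |61.7 − 71.4| / 15.3 = 9.7 / 15.3 = 0.634.
For two independent groups with equal n: n = 2·((z_{α/2} + z_β) / d)².
z_{α/2} + z_β = 2.326 + 0.674 = 3.000.
n = 2 × (3.000 / 0.634)² = 2 × 4.732² = 2 × 22.39 = 44.8.
Round up to the next whole participant.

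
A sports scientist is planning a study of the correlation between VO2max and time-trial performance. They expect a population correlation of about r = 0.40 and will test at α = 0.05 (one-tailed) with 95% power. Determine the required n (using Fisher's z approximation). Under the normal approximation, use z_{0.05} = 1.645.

Fisher's z: C = ½·ln((1+r)/(1−r)) = ½·ln(2.3333) = 0.4236.
n = ((z_{α} + z_β)/C)² + 3.
(1.645 + 1.645) / 0.4236 = 3.290 / 0.4236 = 7.767.
n = 7.767² + 3 = 60.32 + 3 = 63.3.
Round up.

n = 64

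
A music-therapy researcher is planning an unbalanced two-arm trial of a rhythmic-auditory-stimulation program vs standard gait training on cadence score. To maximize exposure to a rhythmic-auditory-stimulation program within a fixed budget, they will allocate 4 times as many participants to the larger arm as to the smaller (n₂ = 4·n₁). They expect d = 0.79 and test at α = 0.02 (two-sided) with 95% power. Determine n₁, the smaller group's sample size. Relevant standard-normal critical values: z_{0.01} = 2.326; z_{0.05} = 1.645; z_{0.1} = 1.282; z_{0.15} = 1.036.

With allocation ratio k = n₂/n₁ = 4, Var(x̄₁−x̄₂) = σ²(1/n₁ + 1/(k·n₁)) = σ²·(k+1)/(k·n₁).
So n₁ = (1 + 1/k)·((z_{α/2} + z_β)/d)² = 1.250 × (3.971/0.79)².
n₁ = 1.250 × 25.27 = 31.6.
Round up: n₁ = 32, giving n₂ = 4 × 32 = 128.

n₁ = 32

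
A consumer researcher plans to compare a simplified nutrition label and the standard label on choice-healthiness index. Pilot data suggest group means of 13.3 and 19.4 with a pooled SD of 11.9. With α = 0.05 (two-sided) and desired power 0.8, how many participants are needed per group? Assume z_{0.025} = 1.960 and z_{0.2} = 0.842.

n = 60 per group

Cohen's d = |M₁ − M₂| / SD_pooled = |13.3 − 19.4| / 11.9 = 6.1 / 11.9 = 0.513.
For two independent groups with equal n: n = 2·((z_{α/2} + z_β) / d)².
z_{α/2} + z_β = 1.960 + 0.842 = 2.802.
n = 2 × (2.802 / 0.513)² = 2 × 5.462² = 2 × 29.83 = 59.7.
Round up to the next whole participant.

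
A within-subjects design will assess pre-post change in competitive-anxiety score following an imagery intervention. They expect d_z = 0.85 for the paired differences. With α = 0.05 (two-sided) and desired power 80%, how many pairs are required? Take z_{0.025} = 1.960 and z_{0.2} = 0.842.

n = 11 pairs

For a paired (one-sample on differences) test: n = ((z_{α/2} + z_β) / d)².
z_{α/2} + z_β = 1.960 + 0.842 = 2.802.
n = (2.802 / 0.85)² = 3.296² = 10.87.
Round up.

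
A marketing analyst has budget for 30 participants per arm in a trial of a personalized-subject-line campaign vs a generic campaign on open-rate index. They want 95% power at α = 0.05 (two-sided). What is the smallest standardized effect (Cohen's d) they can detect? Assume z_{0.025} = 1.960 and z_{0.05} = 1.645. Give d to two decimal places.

For two independent groups of n = 30 each: d_min = (z_{α/2} + z_β)·√(2/n).
z-sum = 1.960 + 1.645 = 3.605.
d_min = 3.605 × √(2/30) = 3.605 × 0.2582 = 0.931.

d_min ≈ 0.93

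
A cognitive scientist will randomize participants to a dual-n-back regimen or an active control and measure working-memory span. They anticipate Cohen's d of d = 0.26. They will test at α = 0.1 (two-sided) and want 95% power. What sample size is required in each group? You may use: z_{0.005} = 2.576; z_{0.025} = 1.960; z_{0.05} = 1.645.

For two independent groups with equal n: n = 2·((z_{α/2} + z_β) / d)².
z_{α/2} + z_β = 1.645 + 1.645 = 3.290.
n = 2 × (3.290 / 0.26)² = 2 × 12.654² = 2 × 160.12 = 320.2.
Round up to the next whole participant.

n = 321 per group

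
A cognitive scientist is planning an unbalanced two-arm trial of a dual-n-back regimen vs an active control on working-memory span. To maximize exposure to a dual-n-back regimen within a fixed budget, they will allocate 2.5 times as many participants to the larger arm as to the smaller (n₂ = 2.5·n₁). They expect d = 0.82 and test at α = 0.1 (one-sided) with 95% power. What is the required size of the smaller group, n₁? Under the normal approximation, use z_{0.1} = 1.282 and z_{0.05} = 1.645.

n₁ = 18

With allocation ratio k = n₂/n₁ = 2.5, Var(x̄₁−x̄₂) = σ²(1/n₁ + 1/(k·n₁)) = σ²·(k+1)/(k·n₁).
So n₁ = (1 + 1/k)·((z_{α} + z_β)/d)² = 1.400 × (2.927/0.82)².
n₁ = 1.400 × 12.74 = 17.8.
Round up: n₁ = 18, giving n₂ = 2.5 × 18 = 45.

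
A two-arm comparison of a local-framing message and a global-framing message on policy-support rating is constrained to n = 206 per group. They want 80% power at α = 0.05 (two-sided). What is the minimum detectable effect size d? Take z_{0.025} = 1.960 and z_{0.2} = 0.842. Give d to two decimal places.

d_min ≈ 0.28

For two independent groups of n = 206 each: d_min = (z_{α/2} + z_β)·√(2/n).
z-sum = 1.960 + 0.842 = 2.802.
d_min = 2.802 × √(2/206) = 2.802 × 0.0985 = 0.276.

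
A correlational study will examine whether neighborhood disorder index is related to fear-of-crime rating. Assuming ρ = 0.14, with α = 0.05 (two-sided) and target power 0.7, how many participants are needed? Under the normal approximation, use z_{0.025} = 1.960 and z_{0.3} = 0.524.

n = 314

Fisher's z: C = ½·ln((1+r)/(1−r)) = ½·ln(1.3256) = 0.1409.
n = ((z_{α/2} + z_β)/C)² + 3.
(1.960 + 0.524) / 0.1409 = 2.484 / 0.1409 = 17.630.
n = 17.630² + 3 = 310.80 + 3 = 313.8.
Round up.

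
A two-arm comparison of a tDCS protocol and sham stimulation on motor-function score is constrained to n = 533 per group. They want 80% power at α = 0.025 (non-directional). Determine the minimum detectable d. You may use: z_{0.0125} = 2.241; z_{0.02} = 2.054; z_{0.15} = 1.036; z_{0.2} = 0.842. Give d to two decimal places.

For two independent groups of n = 533 each: d_min = (z_{α/2} + z_β)·√(2/n).
z-sum = 2.241 + 0.842 = 3.083.
d_min = 3.083 × √(2/533) = 3.083 × 0.0613 = 0.189.

d_min ≈ 0.19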